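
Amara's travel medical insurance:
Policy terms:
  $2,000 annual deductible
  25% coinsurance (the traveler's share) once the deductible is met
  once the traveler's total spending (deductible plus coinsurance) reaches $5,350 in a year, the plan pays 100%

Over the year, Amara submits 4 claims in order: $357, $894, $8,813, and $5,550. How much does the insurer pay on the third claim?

$6,048

Claim 1 ($357): fully absorbed by the deductible. Cost to traveler: $357. OOP to date $357. Plan pays $357 − $357 = $0.
Claim 2 ($894): fully absorbed by the deductible. Cost to traveler: $894. OOP to date $1,251. Insurer: $894 − $894 = $0.
Claim 3 ($8,813): $749 finishes the deductible; $8,064 goes to coinsurance; 25% of $8,064 = $2,016. Cost to traveler: $2,765. OOP to date $4,016. Insurer: $8,813 − $2,765 = $6,048.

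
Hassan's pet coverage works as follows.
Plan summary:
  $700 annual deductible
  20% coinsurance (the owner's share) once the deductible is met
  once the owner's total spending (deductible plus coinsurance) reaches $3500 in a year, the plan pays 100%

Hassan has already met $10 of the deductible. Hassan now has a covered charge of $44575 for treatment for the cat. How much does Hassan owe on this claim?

Remaining deductible: $700 − $10 = $690.
The remaining $43885 (= $44575 − $690) moves to coinsurance.
20% of $43885 = $8777 falls to the owner.
So the owner owes $690 + $8777 = $9467 before any cap.
Year-to-date out-of-pocket would reach $10 + $9467 = $9477, above the $3500 maximum, so the owner pays only $3500 − $10 = $3490.

$3490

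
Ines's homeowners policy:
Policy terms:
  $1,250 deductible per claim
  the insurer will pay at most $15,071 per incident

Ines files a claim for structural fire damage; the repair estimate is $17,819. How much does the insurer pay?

$15,071

Less the $1,250 deductible: $17,819 − $1,250 = $16,569.
$16,569 exceeds the $15,071 limit, so the insurer pays the limit: $15,071.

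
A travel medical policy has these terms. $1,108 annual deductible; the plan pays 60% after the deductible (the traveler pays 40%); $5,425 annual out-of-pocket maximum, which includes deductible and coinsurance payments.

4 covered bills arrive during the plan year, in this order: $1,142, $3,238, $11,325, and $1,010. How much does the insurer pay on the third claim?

$8,316.80

#1 ($1,142): $1,108 to deductible, leaving $34; coinsurance $34 × 40% = $13.60. Cost to traveler: $1,121.60. OOP to date $1,121.60. Plan pays $1,142 − $1,121.60 = $20.40.
#2 ($3,238): 40% coinsurance on $3,238 = $1,295.20. Cost to traveler: $1,295.20. OOP to date $2,416.80. Plan pays $3,238 − $1,295.20 = $1,942.80.
#3 ($11,325): deductible already satisfied, so traveler's share is 40% × $11,325 = $4,530. OOP would hit $6,946.80 > $5,425, so the cap limits the traveler to $5,425 − $2,416.80 = $3,008.20. Plan pays $11,325 − $3,008.20 = $8,316.80.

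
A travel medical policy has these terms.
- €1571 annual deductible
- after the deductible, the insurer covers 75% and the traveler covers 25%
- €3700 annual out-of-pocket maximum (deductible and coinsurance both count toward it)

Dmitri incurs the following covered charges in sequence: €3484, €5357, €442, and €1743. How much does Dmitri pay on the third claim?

€110.50

Claim 1 (€3484): €1571 to deductible, leaving €1913; coinsurance €1913 × 25% = €478.25. Traveler pays €2049.25; OOP now €2049.25.
Claim 2 (€5357): 25% coinsurance on €5357 = €1339.25. Cost to traveler: €1339.25. OOP to date €3388.50.
Claim 3 (€442): 25% coinsurance on €442 = €110.50. Cost to traveler: €110.50. OOP to date €3499.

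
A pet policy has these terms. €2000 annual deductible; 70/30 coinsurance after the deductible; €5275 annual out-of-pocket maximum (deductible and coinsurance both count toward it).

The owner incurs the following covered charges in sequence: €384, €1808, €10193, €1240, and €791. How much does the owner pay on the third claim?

#1 (€384): all of it applies to the deductible. Owner owes €384 (running OOP €384).
#2 (€1808): €1616 finishes the deductible; €192 goes to coinsurance; owner's 30% is €57.60. Owner pays €1673.60; OOP now €2057.60.
#3 (€10193): deductible met; 30% of €10193 = €3057.90. Owner pays €3057.90; OOP now €5115.50.

€3057.90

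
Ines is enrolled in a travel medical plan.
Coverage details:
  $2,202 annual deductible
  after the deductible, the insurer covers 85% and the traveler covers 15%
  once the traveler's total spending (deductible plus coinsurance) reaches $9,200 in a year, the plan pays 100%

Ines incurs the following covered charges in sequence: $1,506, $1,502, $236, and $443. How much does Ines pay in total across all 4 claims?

$2,424.75

#1 ($1,506): fully absorbed by the deductible. Cost to traveler: $1,506. OOP to date $1,506.
#2 ($1,502): $696 finishes the deductible; $806 goes to coinsurance; 15% of $806 = $120.90. Traveler owes $816.90 (running OOP $2,322.90).
#3 ($236): deductible met; 15% of $236 = $35.40. Traveler owes $35.40 (running OOP $2,358.30).
#4 ($443): deductible met; 15% of $443 = $66.45. Traveler owes $66.45 (running OOP $2,424.75).
Summing the traveler's payments: $1,506 + $816.90 + $35.40 + $66.45 = $2,424.75.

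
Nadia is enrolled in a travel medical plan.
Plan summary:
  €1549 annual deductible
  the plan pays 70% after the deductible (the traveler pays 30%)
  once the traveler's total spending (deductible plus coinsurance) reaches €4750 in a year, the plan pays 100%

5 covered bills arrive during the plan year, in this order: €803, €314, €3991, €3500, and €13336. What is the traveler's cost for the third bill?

€1499.70

#1 (€803): entire amount goes to the deductible. Traveler owes €803 (running OOP €803).
#2 (€314): entire amount goes to the deductible. Cost to traveler: €314. OOP to date €1117.
#3 (€3991): €432 to deductible, leaving €3559; 30% of €3559 = €1067.70. Cost to traveler: €1499.70. OOP to date €2616.70.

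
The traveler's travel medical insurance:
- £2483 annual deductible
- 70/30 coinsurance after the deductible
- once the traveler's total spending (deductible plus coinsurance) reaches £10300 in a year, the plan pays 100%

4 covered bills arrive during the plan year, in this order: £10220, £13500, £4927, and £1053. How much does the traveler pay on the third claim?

#1 (£10220): deductible takes £2483, £7737 remains; traveler's 30% is £2321.10. Traveler owes £4804.10 (running OOP £4804.10).
#2 (£13500): deductible met; 30% of £13500 = £4050. Traveler owes £4050 (running OOP £8854.10).
#3 (£4927): 30% coinsurance on £4927 = £1478.10. OOP would hit £10332.20 > £10300, so the cap limits the traveler to £10300 − £8854.10 = £1445.90.

£1445.90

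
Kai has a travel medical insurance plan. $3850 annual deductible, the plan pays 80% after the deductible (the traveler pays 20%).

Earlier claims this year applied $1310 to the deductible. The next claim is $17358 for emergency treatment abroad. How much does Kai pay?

Deductible still to meet: $3850 − $1310 = $2540.
That leaves $17358 − $2540 = $14818 for coinsurance.
Traveler's 20% share of $14818 is $2963.60.
So the traveler owes $2540 + $2963.60 = $5503.60.

$5503.60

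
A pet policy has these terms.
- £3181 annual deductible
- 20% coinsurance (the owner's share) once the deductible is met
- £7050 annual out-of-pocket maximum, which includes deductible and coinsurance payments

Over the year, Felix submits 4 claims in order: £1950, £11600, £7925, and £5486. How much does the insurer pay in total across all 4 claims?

£19911

Claim 1 — £1950: fully absorbed by the deductible. Cost to owner: £1950. OOP to date £1950. Plan pays £1950 − £1950 = £0.
Claim 2 — £11600: deductible takes £1231, £10369 remains; coinsurance £10369 × 20% = £2073.80. Cost to owner: £3304.80. OOP to date £5254.80. Plan pays £11600 − £3304.80 = £8295.20.
Claim 3 — £7925: 20% coinsurance on £7925 = £1585. Cost to owner: £1585. OOP to date £6839.80. Insurer: £7925 − £1585 = £6340.
Claim 4 — £5486: deductible already satisfied, so owner's share is 20% × £5486 = £1097.20. OOP would hit £7937 > £7050, so the cap limits the owner to £7050 − £6839.80 = £210.20. Plan pays £5486 − £210.20 = £5275.80.
Insurer total = bills − owner's total = £26961 − £7050 = £19911.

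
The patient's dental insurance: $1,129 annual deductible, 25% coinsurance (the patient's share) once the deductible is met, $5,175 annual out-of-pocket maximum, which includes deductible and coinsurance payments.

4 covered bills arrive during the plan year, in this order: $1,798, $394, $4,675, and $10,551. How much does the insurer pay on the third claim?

$3,506.25

Claim 1 — $1,798: deductible takes $1,129, $669 remains; coinsurance $669 × 25% = $167.25. Cost to patient: $1,296.25. OOP to date $1,296.25. Plan pays $1,798 − $1,296.25 = $501.75.
Claim 2 — $394: deductible met; 25% of $394 = $98.50. Patient pays $98.50; OOP now $1,394.75. Insurer: $394 − $98.50 = $295.50.
Claim 3 — $4,675: deductible already satisfied, so patient's share is 25% × $4,675 = $1,168.75. Patient owes $1,168.75 (running OOP $2,563.50). Insurer: $4,675 − $1,168.75 = $3,506.25.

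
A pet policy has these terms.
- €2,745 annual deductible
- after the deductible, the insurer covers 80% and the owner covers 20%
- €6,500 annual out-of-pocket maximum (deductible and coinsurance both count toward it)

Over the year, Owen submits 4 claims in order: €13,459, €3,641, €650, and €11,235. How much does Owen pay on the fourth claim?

€754

#1 (€13,459): €2,745 finishes the deductible; €10,714 goes to coinsurance; 20% of €10,714 = €2,142.80. Owner pays €4,887.80; OOP now €4,887.80.
#2 (€3,641): deductible met; 20% of €3,641 = €728.20. Owner pays €728.20; OOP now €5,616.
#3 (€650): deductible met; 20% of €650 = €130. Owner owes €130 (running OOP €5,746).
#4 (€11,235): deductible met; 20% of €11,235 = €2,247. That would push OOP to €7,993, over the €6,500 cap, so owner pays €6,500 − €5,746 = €754.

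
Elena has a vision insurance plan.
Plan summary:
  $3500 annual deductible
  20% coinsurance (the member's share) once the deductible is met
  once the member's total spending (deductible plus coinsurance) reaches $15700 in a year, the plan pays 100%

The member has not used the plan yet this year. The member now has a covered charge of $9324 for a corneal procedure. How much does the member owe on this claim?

Nothing has been paid toward the $3500 deductible, so the first $3500 of this charge is applied there.
That leaves $9324 − $3500 = $5824 for coinsurance.
20% of $5824 = $1164.80 falls to the member.
Member responsibility before any cap: $3500 + $1164.80 = $4664.80.
Cumulative spending $0 + $4664.80 = $4664.80 stays under the $15700 maximum.

$4664.80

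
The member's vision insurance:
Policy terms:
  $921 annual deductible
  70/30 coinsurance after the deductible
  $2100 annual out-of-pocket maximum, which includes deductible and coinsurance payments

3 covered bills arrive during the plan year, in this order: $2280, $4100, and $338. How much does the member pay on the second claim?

Claim 1 — $2280: deductible takes $921, $1359 remains; 30% of $1359 = $407.70. Cost to member: $1328.70. OOP to date $1328.70.
Claim 2 — $4100: deductible already satisfied, so member's share is 30% × $4100 = $1230. OOP would hit $2558.70 > $2100, so the cap limits the member to $2100 − $1328.70 = $771.30.

$771.30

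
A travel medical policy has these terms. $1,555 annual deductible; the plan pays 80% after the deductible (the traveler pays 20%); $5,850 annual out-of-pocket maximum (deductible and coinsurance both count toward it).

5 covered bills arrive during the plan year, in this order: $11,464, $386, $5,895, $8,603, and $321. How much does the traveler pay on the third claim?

#1 ($11,464): deductible takes $1,555, $9,909 remains; coinsurance $9,909 × 20% = $1,981.80. Traveler owes $3,536.80 (running OOP $3,536.80).
#2 ($386): deductible already satisfied, so traveler's share is 20% × $386 = $77.20. Cost to traveler: $77.20. OOP to date $3,614.
#3 ($5,895): deductible already satisfied, so traveler's share is 20% × $5,895 = $1,179. Traveler owes $1,179 (running OOP $4,793).

$1,179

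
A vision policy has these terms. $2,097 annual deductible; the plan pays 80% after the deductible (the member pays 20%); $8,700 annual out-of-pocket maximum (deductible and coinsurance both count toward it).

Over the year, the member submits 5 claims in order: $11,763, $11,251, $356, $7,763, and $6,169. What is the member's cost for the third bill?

$71.20

Claim 1 — $11,763: deductible takes $2,097, $9,666 remains; 20% of $9,666 = $1,933.20. Member pays $4,030.20; OOP now $4,030.20.
Claim 2 — $11,251: deductible already satisfied, so member's share is 20% × $11,251 = $2,250.20. Cost to member: $2,250.20. OOP to date $6,280.40.
Claim 3 — $356: deductible met; 20% of $356 = $71.20. Member pays $71.20; OOP now $6,351.60.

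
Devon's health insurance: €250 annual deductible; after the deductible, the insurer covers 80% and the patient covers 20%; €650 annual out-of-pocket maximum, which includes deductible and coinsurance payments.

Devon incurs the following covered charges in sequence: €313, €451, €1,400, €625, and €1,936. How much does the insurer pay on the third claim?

€1,120

#1 (€313): deductible takes €250, €63 remains; 20% of €63 = €12.60. Patient pays €262.60; OOP now €262.60. Plan pays €313 − €262.60 = €50.40.
#2 (€451): 20% coinsurance on €451 = €90.20. Cost to patient: €90.20. OOP to date €352.80. Insurer: €451 − €90.20 = €360.80.
#3 (€1,400): deductible already satisfied, so patient's share is 20% × €1,400 = €280. Patient owes €280 (running OOP €632.80). Plan pays €1,400 − €280 = €1,120.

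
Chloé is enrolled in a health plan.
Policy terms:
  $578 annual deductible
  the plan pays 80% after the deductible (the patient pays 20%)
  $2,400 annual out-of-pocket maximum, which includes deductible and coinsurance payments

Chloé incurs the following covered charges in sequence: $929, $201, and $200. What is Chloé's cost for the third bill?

$40

#1 ($929): $578 to deductible, leaving $351; 20% of $351 = $70.20. Cost to patient: $648.20. OOP to date $648.20.
#2 ($201): 20% coinsurance on $201 = $40.20. Cost to patient: $40.20. OOP to date $688.40.
#3 ($200): deductible already satisfied, so patient's share is 20% × $200 = $40. Patient owes $40 (running OOP $728.40).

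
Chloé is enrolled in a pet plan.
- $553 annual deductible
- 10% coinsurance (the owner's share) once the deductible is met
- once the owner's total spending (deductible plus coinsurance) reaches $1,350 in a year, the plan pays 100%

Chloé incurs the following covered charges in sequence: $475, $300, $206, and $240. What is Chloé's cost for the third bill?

Claim 1 — $475: all of it applies to the deductible. Owner owes $475 (running OOP $475).
Claim 2 — $300: $78 to deductible, leaving $222; 10% of $222 = $22.20. Cost to owner: $100.20. OOP to date $575.20.
Claim 3 — $206: deductible already satisfied, so owner's share is 10% × $206 = $20.60. Owner owes $20.60 (running OOP $595.80).

$20.60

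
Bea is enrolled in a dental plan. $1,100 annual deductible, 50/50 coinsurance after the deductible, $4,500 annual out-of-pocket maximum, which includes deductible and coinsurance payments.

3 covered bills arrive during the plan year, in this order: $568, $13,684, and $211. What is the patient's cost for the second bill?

$3,932

Claim 1 — $568: fully absorbed by the deductible. Cost to patient: $568. OOP to date $568.
Claim 2 — $13,684: $532 to deductible, leaving $13,152; 50% of $13,152 = $6,576. Together that's $532 + $6,576 = $7,108. That would push OOP to $7,676, over the $4,500 cap, so patient pays $4,500 − $568 = $3,932.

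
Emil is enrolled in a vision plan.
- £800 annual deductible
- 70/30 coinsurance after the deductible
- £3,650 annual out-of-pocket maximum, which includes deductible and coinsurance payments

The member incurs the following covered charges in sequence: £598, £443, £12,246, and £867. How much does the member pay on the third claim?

£2,777.70

Claim 1 — £598: all of it applies to the deductible. Cost to member: £598. OOP to date £598.
Claim 2 — £443: £202 finishes the deductible; £241 goes to coinsurance; 30% of £241 = £72.30. Member owes £274.30 (running OOP £872.30).
Claim 3 — £12,246: 30% coinsurance on £12,246 = £3,673.80. OOP would hit £4,546.10 > £3,650, so the cap limits the member to £3,650 − £872.30 = £2,777.70.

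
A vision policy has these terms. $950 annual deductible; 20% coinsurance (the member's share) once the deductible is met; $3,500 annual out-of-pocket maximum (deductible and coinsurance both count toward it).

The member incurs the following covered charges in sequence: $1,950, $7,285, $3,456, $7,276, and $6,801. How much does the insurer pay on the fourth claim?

$7,074.20

Claim 1 ($1,950): $950 to deductible, leaving $1,000; 20% of $1,000 = $200. Cost to member: $1,150. OOP to date $1,150. Plan pays $1,950 − $1,150 = $800.
Claim 2 ($7,285): deductible already satisfied, so member's share is 20% × $7,285 = $1,457. Cost to member: $1,457. OOP to date $2,607. Insurer: $7,285 − $1,457 = $5,828.
Claim 3 ($3,456): 20% coinsurance on $3,456 = $691.20. Member owes $691.20 (running OOP $3,298.20). Insurer: $3,456 − $691.20 = $2,764.80.
Claim 4 ($7,276): deductible already satisfied, so member's share is 20% × $7,276 = $1,455.20. Adding that to $3,298.20 gives $4,753.40, past the $3,500 cap; member pays only $3,500 − $3,298.20 = $201.80. Insurer: $7,276 − $201.80 = $7,074.20.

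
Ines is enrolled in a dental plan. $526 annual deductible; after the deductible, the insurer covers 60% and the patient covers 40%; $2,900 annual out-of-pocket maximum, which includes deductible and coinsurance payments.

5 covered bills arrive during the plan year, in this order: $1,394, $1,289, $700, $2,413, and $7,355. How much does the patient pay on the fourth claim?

$965.20

#1 ($1,394): $526 finishes the deductible; $868 goes to coinsurance; patient's 40% is $347.20. Patient owes $873.20 (running OOP $873.20).
#2 ($1,289): deductible met; 40% of $1,289 = $515.60. Patient owes $515.60 (running OOP $1,388.80).
#3 ($700): 40% coinsurance on $700 = $280. Patient owes $280 (running OOP $1,668.80).
#4 ($2,413): deductible already satisfied, so patient's share is 40% × $2,413 = $965.20. Cost to patient: $965.20. OOP to date $2,634.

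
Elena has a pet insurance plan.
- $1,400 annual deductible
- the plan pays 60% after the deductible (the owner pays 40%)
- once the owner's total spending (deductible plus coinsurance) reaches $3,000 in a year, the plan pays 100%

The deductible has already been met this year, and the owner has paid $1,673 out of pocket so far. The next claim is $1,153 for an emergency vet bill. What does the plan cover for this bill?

$691.80

With the deductible met, the entire $1,153 is subject to coinsurance.
Coinsurance: $1,153 × 40% = $461.20.
Total out-of-pocket so far would be $1,673 + $461.20 = $2,134.20, below the $3,000 cap — no reduction.
Insurer pays the balance: $1,153 − $461.20 = $691.80.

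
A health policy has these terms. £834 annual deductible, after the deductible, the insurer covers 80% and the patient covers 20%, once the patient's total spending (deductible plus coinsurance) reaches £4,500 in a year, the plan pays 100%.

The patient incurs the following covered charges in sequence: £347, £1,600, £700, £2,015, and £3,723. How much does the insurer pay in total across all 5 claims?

£6,040.80

Claim 1 (£347): fully absorbed by the deductible. Cost to patient: £347. OOP to date £347. Plan pays £347 − £347 = £0.
Claim 2 (£1,600): deductible takes £487, £1,113 remains; coinsurance £1,113 × 20% = £222.60. Cost to patient: £709.60. OOP to date £1,056.60. Plan pays £1,600 − £709.60 = £890.40.
Claim 3 (£700): 20% coinsurance on £700 = £140. Cost to patient: £140. OOP to date £1,196.60. Plan pays £700 − £140 = £560.
Claim 4 (£2,015): deductible met; 20% of £2,015 = £403. Patient pays £403; OOP now £1,599.60. Insurer: £2,015 − £403 = £1,612.
Claim 5 (£3,723): deductible already satisfied, so patient's share is 20% × £3,723 = £744.60. Patient pays £744.60; OOP now £2,344.20. Plan pays £3,723 − £744.60 = £2,978.40.
Insurer total: £0 + £890.40 + £560 + £1,612 + £2,978.40 = £6,040.80.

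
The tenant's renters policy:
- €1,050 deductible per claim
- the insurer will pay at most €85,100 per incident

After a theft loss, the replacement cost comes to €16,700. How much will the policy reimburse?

Less the €1,050 deductible: €16,700 − €1,050 = €15,650.
€15,650 is within the €85,100 limit, so the insurer pays €15,650.

€15,650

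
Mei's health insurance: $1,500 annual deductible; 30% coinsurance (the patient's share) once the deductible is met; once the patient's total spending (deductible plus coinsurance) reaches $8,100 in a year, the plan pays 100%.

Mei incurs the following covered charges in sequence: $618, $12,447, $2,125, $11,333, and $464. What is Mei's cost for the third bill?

Bill 1, $618: entire amount goes to the deductible. Patient pays $618; OOP now $618.
Bill 2, $12,447: $882 to deductible, leaving $11,565; coinsurance $11,565 × 30% = $3,469.50. Patient owes $4,351.50 (running OOP $4,969.50).
Bill 3, $2,125: deductible met; 30% of $2,125 = $637.50. Patient pays $637.50; OOP now $5,607.

$637.50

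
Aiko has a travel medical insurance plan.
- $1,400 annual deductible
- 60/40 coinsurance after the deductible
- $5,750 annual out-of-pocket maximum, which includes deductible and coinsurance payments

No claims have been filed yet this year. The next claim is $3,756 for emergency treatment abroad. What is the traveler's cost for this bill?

$2,342.40

The full $1,400 deductible is still open; $1,400 of this bill applies to it.
The remaining $2,356 (= $3,756 − $1,400) moves to coinsurance.
Traveler's 40% share of $2,356 is $942.40.
Traveler responsibility before any cap: $1,400 + $942.40 = $2,342.40.
Total out-of-pocket so far would be $0 + $2,342.40 = $2,342.40, below the $5,750 cap — no reduction.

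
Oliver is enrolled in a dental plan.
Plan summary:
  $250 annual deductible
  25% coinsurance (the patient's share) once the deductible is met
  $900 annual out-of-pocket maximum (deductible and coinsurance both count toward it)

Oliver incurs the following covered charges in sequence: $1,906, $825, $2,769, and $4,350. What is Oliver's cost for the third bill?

Claim 1 ($1,906): deductible takes $250, $1,656 remains; 25% of $1,656 = $414. Patient owes $664 (running OOP $664).
Claim 2 ($825): deductible already satisfied, so patient's share is 25% × $825 = $206.25. Patient pays $206.25; OOP now $870.25.
Claim 3 ($2,769): 25% coinsurance on $2,769 = $692.25. Adding that to $870.25 gives $1,562.50, past the $900 cap; patient pays only $900 − $870.25 = $29.75.

$29.75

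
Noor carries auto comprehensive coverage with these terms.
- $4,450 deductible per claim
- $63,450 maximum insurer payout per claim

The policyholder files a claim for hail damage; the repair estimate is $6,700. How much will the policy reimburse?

$2,250

Subtract the deductible: $6,700 − $4,450 = $2,250.
$2,250 is within the $63,450 limit, so the insurer pays $2,250.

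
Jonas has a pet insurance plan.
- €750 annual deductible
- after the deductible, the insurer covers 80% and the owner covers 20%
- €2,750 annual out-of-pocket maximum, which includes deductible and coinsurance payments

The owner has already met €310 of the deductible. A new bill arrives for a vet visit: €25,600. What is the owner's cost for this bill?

€2,440

Deductible still to meet: €750 − €310 = €440.
The remaining €25,160 (= €25,600 − €440) moves to coinsurance.
Coinsurance: €25,160 × 20% = €5,032.
Owner responsibility before any cap: €440 + €5,032 = €5,472.
Adding €5,472 to the €310 already spent would give €5,782, which exceeds the €2,750 cap; the owner pays just €2,750 − €310 = €2,440.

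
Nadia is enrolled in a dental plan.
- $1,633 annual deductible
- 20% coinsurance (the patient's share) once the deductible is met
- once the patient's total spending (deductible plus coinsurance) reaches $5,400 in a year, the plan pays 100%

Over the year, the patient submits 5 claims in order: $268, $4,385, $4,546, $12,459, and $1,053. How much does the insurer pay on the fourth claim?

#1 ($268): fully absorbed by the deductible. Patient pays $268; OOP now $268. Insurer: $268 − $268 = $0.
#2 ($4,385): $1,365 finishes the deductible; $3,020 goes to coinsurance; 20% of $3,020 = $604. Cost to patient: $1,969. OOP to date $2,237. Insurer: $4,385 − $1,969 = $2,416.
#3 ($4,546): 20% coinsurance on $4,546 = $909.20. Patient pays $909.20; OOP now $3,146.20. Plan pays $4,546 − $909.20 = $3,636.80.
#4 ($12,459): 20% coinsurance on $12,459 = $2,491.80. That would push OOP to $5,638, over the $5,400 cap, so patient pays $5,400 − $3,146.20 = $2,253.80. Insurer: $12,459 − $2,253.80 = $10,205.20.

$10,205.20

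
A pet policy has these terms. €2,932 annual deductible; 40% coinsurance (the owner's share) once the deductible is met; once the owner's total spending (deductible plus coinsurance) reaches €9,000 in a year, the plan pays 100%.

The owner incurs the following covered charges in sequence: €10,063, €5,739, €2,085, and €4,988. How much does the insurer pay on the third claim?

€1,251

#1 (€10,063): €2,932 to deductible, leaving €7,131; coinsurance €7,131 × 40% = €2,852.40. Owner pays €5,784.40; OOP now €5,784.40. Plan pays €10,063 − €5,784.40 = €4,278.60.
#2 (€5,739): deductible met; 40% of €5,739 = €2,295.60. Owner owes €2,295.60 (running OOP €8,080). Plan pays €5,739 − €2,295.60 = €3,443.40.
#3 (€2,085): deductible met; 40% of €2,085 = €834. Owner owes €834 (running OOP €8,914). Insurer: €2,085 − €834 = €1,251.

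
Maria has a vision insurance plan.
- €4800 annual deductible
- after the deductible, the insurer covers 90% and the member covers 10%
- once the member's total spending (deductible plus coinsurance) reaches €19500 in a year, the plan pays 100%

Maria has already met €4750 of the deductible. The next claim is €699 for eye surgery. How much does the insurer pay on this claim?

€584.10

€4750 of the €4800 deductible is already met, leaving €50.
That leaves €699 − €50 = €649 for coinsurance.
10% of €649 = €64.90 falls to the member.
Member responsibility before any cap: €50 + €64.90 = €114.90.
Cumulative spending €4750 + €114.90 = €4864.90 stays under the €19500 maximum.
The insurer covers the remainder: €699 − €114.90 = €584.10.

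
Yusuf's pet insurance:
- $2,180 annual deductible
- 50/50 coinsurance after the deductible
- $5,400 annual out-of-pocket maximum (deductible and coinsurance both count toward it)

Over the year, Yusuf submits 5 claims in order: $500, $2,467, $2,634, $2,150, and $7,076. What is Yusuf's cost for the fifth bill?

$434.50

#1 ($500): entire amount goes to the deductible. Cost to owner: $500. OOP to date $500.
#2 ($2,467): deductible takes $1,680, $787 remains; coinsurance $787 × 50% = $393.50. Cost to owner: $2,073.50. OOP to date $2,573.50.
#3 ($2,634): deductible met; 50% of $2,634 = $1,317. Owner owes $1,317 (running OOP $3,890.50).
#4 ($2,150): deductible met; 50% of $2,150 = $1,075. Owner owes $1,075 (running OOP $4,965.50).
#5 ($7,076): deductible already satisfied, so owner's share is 50% × $7,076 = $3,538. OOP would hit $8,503.50 > $5,400, so the cap limits the owner to $5,400 − $4,965.50 = $434.50.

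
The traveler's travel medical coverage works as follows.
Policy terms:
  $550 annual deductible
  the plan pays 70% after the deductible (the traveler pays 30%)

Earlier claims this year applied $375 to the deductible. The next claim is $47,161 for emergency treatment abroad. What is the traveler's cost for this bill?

$14,270.80

Remaining deductible: $550 − $375 = $175.
After the $175 deductible portion, $47,161 − $175 = $46,986 is subject to coinsurance.
30% of $46,986 = $14,095.80 falls to the traveler.
Traveler responsibility: $175 + $14,095.80 = $14,270.80.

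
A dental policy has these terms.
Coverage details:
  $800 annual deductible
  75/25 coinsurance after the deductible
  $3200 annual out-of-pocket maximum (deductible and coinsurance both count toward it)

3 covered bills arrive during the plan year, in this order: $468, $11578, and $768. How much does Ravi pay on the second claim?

$2732

Claim 1 ($468): all of it applies to the deductible. Cost to patient: $468. OOP to date $468.
Claim 2 ($11578): $332 finishes the deductible; $11246 goes to coinsurance; coinsurance $11246 × 25% = $2811.50. Claim cost before the cap: $332 + $2811.50 = $3143.50. Adding that to $468 gives $3611.50, past the $3200 cap; patient pays only $3200 − $468 = $2732.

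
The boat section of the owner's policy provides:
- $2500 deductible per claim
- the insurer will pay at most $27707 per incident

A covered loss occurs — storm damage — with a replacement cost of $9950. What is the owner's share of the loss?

Less the $2500 deductible: $9950 − $2500 = $7450.
$7450 ≤ $27707, so the limit doesn't bind; insurer pays $7450.
Owner's share is the uncovered remainder: $9950 − $7450 = $2500.

$2500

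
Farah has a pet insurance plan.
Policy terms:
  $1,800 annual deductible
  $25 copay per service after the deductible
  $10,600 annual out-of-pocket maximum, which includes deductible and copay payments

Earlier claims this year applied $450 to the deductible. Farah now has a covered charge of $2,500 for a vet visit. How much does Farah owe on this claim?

$1,375

Remaining deductible: $1,800 − $450 = $1,350.
That leaves $2,500 − $1,350 = $1,150 for the copay.
Copay on this service: $25.
Owner responsibility before any cap: $1,350 + $25 = $1,375.
Total out-of-pocket so far would be $450 + $1,375 = $1,825, below the $10,600 cap — no reduction.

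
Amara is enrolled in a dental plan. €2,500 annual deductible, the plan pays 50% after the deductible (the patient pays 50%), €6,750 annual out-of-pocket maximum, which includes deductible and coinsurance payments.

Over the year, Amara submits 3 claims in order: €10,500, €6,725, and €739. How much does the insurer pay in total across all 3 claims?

€11,214

Bill 1, €10,500: €2,500 to deductible, leaving €8,000; patient's 50% is €4,000. Patient pays €6,500; OOP now €6,500. Plan pays €10,500 − €6,500 = €4,000.
Bill 2, €6,725: deductible already satisfied, so patient's share is 50% × €6,725 = €3,362.50. That would push OOP to €9,862.50, over the €6,750 cap, so patient pays €6,750 − €6,500 = €250. Plan pays €6,725 − €250 = €6,475.
Bill 3, €739: deductible met; 50% of €739 = €369.50. That would push OOP to €7,119.50, over the €6,750 cap, so patient pays €6,750 − €6,750 = €0. Plan pays €739 − €0 = €739.
Insurer total = bills − patient's total = €17,964 − €6,750 = €11,214.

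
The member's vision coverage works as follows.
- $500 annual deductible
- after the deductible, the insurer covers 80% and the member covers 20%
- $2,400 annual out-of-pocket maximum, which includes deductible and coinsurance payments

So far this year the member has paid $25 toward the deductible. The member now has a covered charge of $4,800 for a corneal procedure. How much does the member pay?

$1,340

Remaining deductible: $500 − $25 = $475.
After the $475 deductible portion, $4,800 − $475 = $4,325 is subject to coinsurance.
Member's 20% share of $4,325 is $865.
That puts the member's cost at $475 + $865 = $1,340 before any cap.
Total out-of-pocket so far would be $25 + $1,340 = $1,365, below the $2,400 cap — no reduction.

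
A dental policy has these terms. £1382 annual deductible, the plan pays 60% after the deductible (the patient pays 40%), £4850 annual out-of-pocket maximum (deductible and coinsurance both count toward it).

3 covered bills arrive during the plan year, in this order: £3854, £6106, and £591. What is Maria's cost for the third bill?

Bill 1, £3854: £1382 finishes the deductible; £2472 goes to coinsurance; 40% of £2472 = £988.80. Cost to patient: £2370.80. OOP to date £2370.80.
Bill 2, £6106: deductible met; 40% of £6106 = £2442.40. Patient pays £2442.40; OOP now £4813.20.
Bill 3, £591: deductible met; 40% of £591 = £236.40. OOP would hit £5049.60 > £4850, so the cap limits the patient to £4850 − £4813.20 = £36.80.

£36.80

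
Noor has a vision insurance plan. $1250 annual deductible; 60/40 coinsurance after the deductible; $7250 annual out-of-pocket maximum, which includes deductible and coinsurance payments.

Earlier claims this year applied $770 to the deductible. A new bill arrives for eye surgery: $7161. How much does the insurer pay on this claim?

Deductible still to meet: $1250 − $770 = $480.
That leaves $7161 − $480 = $6681 for coinsurance.
Coinsurance: $6681 × 40% = $2672.40.
So the member owes $480 + $2672.40 = $3152.40 before any cap.
Year-to-date out-of-pocket becomes $770 + $3152.40 = $3922.40, still under the $7250 maximum, so no cap applies.
The plan picks up $7161 − $3152.40 = $4008.60.

$4008.60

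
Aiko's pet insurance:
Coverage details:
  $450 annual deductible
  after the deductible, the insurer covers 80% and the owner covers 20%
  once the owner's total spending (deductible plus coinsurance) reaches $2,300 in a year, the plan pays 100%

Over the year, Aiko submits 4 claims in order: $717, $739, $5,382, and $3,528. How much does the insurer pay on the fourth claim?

$2,955.60

Bill 1, $717: $450 to deductible, leaving $267; coinsurance $267 × 20% = $53.40. Owner pays $503.40; OOP now $503.40. Plan pays $717 − $503.40 = $213.60.
Bill 2, $739: deductible met; 20% of $739 = $147.80. Owner owes $147.80 (running OOP $651.20). Plan pays $739 − $147.80 = $591.20.
Bill 3, $5,382: 20% coinsurance on $5,382 = $1,076.40. Owner pays $1,076.40; OOP now $1,727.60. Insurer: $5,382 − $1,076.40 = $4,305.60.
Bill 4, $3,528: 20% coinsurance on $3,528 = $705.60. Adding that to $1,727.60 gives $2,433.20, past the $2,300 cap; owner pays only $2,300 − $1,727.60 = $572.40. Plan pays $3,528 − $572.40 = $2,955.60.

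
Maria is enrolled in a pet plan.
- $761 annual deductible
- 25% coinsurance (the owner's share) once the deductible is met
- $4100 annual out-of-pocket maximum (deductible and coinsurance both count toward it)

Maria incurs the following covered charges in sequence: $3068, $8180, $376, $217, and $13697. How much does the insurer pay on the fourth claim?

Claim 1 — $3068: deductible takes $761, $2307 remains; owner's 25% is $576.75. Owner pays $1337.75; OOP now $1337.75. Insurer: $3068 − $1337.75 = $1730.25.
Claim 2 — $8180: deductible met; 25% of $8180 = $2045. Owner owes $2045 (running OOP $3382.75). Plan pays $8180 − $2045 = $6135.
Claim 3 — $376: deductible already satisfied, so owner's share is 25% × $376 = $94. Owner owes $94 (running OOP $3476.75). Insurer: $376 − $94 = $282.
Claim 4 — $217: deductible already satisfied, so owner's share is 25% × $217 = $54.25. Owner owes $54.25 (running OOP $3531). Plan pays $217 − $54.25 = $162.75.

$162.75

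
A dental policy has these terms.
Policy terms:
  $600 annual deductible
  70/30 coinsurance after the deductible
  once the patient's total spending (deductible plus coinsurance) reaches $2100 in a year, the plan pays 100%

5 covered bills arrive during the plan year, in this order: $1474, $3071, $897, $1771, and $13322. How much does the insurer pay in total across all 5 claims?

Bill 1, $1474: $600 to deductible, leaving $874; patient's 30% is $262.20. Patient owes $862.20 (running OOP $862.20). Insurer: $1474 − $862.20 = $611.80.
Bill 2, $3071: deductible met; 30% of $3071 = $921.30. Cost to patient: $921.30. OOP to date $1783.50. Plan pays $3071 − $921.30 = $2149.70.
Bill 3, $897: deductible met; 30% of $897 = $269.10. Cost to patient: $269.10. OOP to date $2052.60. Plan pays $897 − $269.10 = $627.90.
Bill 4, $1771: deductible already satisfied, so patient's share is 30% × $1771 = $531.30. OOP would hit $2583.90 > $2100, so the cap limits the patient to $2100 − $2052.60 = $47.40. Plan pays $1771 − $47.40 = $1723.60.
Bill 5, $13322: deductible already satisfied, so patient's share is 30% × $13322 = $3996.60. OOP would hit $6096.60 > $2100, so the cap limits the patient to $2100 − $2100 = $0. Insurer: $13322 − $0 = $13322.
Insurer total = bills − patient's total = $20535 − $2100 = $18435.

$18435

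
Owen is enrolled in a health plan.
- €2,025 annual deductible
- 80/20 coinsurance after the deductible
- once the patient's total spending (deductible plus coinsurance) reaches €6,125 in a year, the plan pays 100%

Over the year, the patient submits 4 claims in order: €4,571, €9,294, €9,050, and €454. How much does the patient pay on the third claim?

€1,732

Claim 1 (€4,571): €2,025 to deductible, leaving €2,546; patient's 20% is €509.20. Patient owes €2,534.20 (running OOP €2,534.20).
Claim 2 (€9,294): deductible already satisfied, so patient's share is 20% × €9,294 = €1,858.80. Patient owes €1,858.80 (running OOP €4,393).
Claim 3 (€9,050): deductible already satisfied, so patient's share is 20% × €9,050 = €1,810. Adding that to €4,393 gives €6,203, past the €6,125 cap; patient pays only €6,125 − €4,393 = €1,732.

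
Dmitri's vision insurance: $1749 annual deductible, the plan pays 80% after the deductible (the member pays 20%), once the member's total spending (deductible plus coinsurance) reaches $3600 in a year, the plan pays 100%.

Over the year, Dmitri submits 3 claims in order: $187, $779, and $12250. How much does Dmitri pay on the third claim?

$2634

Claim 1 ($187): all of it applies to the deductible. Cost to member: $187. OOP to date $187.
Claim 2 ($779): entire amount goes to the deductible. Cost to member: $779. OOP to date $966.
Claim 3 ($12250): $783 to deductible, leaving $11467; member's 20% is $2293.40. Deductible plus coinsurance: $783 + $2293.40 = $3076.40. OOP would hit $4042.40 > $3600, so the cap limits the member to $3600 − $966 = $2634.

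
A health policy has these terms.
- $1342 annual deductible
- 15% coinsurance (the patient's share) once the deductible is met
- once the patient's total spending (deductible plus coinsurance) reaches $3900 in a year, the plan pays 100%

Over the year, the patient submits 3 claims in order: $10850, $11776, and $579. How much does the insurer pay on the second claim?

Claim 1 — $10850: deductible takes $1342, $9508 remains; 15% of $9508 = $1426.20. Cost to patient: $2768.20. OOP to date $2768.20. Plan pays $10850 − $2768.20 = $8081.80.
Claim 2 — $11776: deductible met; 15% of $11776 = $1766.40. That would push OOP to $4534.60, over the $3900 cap, so patient pays $3900 − $2768.20 = $1131.80. Insurer: $11776 − $1131.80 = $10644.20.

$10644.20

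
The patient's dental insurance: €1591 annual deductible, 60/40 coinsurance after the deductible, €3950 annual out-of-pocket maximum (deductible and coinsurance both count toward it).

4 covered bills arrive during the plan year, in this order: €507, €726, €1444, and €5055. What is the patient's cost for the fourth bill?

€1924.60

Bill 1, €507: entire amount goes to the deductible. Patient owes €507 (running OOP €507).
Bill 2, €726: entire amount goes to the deductible. Cost to patient: €726. OOP to date €1233.
Bill 3, €1444: deductible takes €358, €1086 remains; coinsurance €1086 × 40% = €434.40. Patient owes €792.40 (running OOP €2025.40).
Bill 4, €5055: 40% coinsurance on €5055 = €2022. That would push OOP to €4047.40, over the €3950 cap, so patient pays €3950 − €2025.40 = €1924.60.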